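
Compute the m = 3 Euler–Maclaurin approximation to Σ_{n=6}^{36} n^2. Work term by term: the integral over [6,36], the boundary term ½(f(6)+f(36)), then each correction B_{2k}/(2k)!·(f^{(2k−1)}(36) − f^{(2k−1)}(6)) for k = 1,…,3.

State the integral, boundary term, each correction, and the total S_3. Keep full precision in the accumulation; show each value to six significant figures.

Integral: ∫_6^36 x^2 dx = 15480.0.
Boundary: ½(f(6) + f(36)) = ½(36.0000 + 1296.00) = 666.000.
Running total after boundary: 16146.0.
k=1: B_{2}/(2)! × [f^{(1)}(36) − f^{(1)}(6)] = 1/12 × (72.0000 − 12.0000) = 5.00000.
After k=1: 16151.0.
k=2: B_{4}/(4)! × [f^{(3)}(36) − f^{(3)}(6)] = −1/720 × (0.00000 − 0.00000) = 0.00000.
After k=2: 16151.0.
k=3: B_{6}/(6)! × [f^{(5)}(36) − f^{(5)}(6)] = 1/30240 × (0.00000 − 0.00000) = 0.00000.

S_3 ≈ 16151.0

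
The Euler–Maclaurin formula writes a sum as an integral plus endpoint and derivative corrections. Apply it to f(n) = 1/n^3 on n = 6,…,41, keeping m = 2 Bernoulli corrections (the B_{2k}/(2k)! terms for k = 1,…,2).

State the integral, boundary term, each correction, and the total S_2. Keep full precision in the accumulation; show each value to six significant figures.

S_2 ≈ 0.0161045

∫_6^41 1/x^3 dx evaluates to 0.0135914.
Endpoint term: (f(6) + f(41))/2 = (0.00462963 + 1.45094e-05)/2 = 0.00232207.
Running total after boundary: 0.0159135.
k=1: B_{2}/(2)! × [f^{(1)}(41) − f^{(1)}(6)] = 1/12 × (-1.06166e-06 − (-0.00231481)) = 0.000192813.
Partial sum through k=1: 0.0161063.
k=2: B_{4}/(4)! × [f^{(3)}(41) − f^{(3)}(6)] = −1/720 × (-1.26313e-08 − (-0.00128601)) = -1.78610e-06.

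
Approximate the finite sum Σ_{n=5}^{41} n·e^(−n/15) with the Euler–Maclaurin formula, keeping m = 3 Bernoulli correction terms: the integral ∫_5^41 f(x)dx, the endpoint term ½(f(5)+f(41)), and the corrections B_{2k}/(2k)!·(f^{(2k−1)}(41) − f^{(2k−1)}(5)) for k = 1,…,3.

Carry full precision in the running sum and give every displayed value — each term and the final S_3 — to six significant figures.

S_3 ≈ 163.432

∫_5^41 x·e^(−x/15) dx evaluates to 160.357.
Boundary: ½(f(5) + f(41)) = ½(3.58266 + 2.66509) = 3.12387.
Running total after boundary: 163.481.
k=1: B_{2}/(2)! × [f^{(1)}(41) − f^{(1)}(5)] = 1/12 × (-0.112671 − 0.477688) = -0.0491965.
Running total after k=1: 163.432.
k=2: B_{4}/(4)! × [f^{(3)}(41) − f^{(3)}(5)] = −1/720 × (7.70397e-05 − 0.00849222) = 1.16878e-05.
Running total after k=2: 163.432.
k=3: B_{6}/(6)! × [f^{(5)}(41) − f^{(5)}(5)] = 1/30240 × (2.91039e-06 − 6.60506e-05) = -2.08797e-09.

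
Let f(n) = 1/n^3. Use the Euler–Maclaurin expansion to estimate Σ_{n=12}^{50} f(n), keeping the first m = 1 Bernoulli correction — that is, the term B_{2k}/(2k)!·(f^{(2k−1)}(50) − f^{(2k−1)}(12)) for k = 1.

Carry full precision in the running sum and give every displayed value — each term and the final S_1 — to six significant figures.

S_1 ≈ 0.00357759

The integral term ∫_12^50 1/x^3 dx = 0.00327222.
Endpoint term: (f(12) + f(50))/2 = (0.000578704 + 8.00000e-06)/2 = 0.000293352.
So far: 0.00356557.
k=1: B_{2}/(2)! × [f^{(1)}(50) − f^{(1)}(12)] = 1/12 × (-4.80000e-07 − (-0.000144676)) = 1.20163e-05.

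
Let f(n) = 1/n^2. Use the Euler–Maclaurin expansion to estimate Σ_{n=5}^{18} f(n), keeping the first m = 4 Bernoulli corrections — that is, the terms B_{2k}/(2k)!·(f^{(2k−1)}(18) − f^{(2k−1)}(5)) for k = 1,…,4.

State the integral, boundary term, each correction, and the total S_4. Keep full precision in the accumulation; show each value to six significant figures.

Integral: ∫_5^18 1/x^2 dx = 0.144444.
Endpoint term: (f(5) + f(18))/2 = (0.0400000 + 0.00308642)/2 = 0.0215432.
Integral + boundary = 0.165988.
Order-1 term: 1/12 · (-0.000342936 − (-0.0160000)) = 0.00130476.
After k=1: 0.167292.
Order-2 term: −1/720 · (-1.27013e-05 − (-0.00768000)) = -1.06490e-05.
After k=2: 0.167282.
Order-3 term: 1/30240 · (-1.17605e-06 − (-0.00921600)) = 3.04723e-07.
After k=3: 0.167282.
Order-4 term: −1/1209600 · (-2.03268e-07 − (-0.0206438)) = -1.70665e-08.

S_4 ≈ 0.167282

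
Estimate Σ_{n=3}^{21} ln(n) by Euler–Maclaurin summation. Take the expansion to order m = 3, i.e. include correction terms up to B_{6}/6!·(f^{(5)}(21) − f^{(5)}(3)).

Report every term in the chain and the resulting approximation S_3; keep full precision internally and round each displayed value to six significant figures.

∫_3^21 ln(x) dx evaluates to 42.6391.
Endpoint term: (f(3) + f(21))/2 = (1.09861 + 3.04452)/2 = 2.07157.
Running total after boundary: 44.7107.
k=1: B_{2}/(2)! × [f^{(1)}(21) − f^{(1)}(3)] = 1/12 × (0.0476190 − 0.333333) = -0.0238095.
After k=1: 44.6869.
k=2: B_{4}/(4)! × [f^{(3)}(21) − f^{(3)}(3)] = −1/720 × (0.000215959 − 0.0740741) = 0.000102581.
After k=2: 44.6870.
k=3: B_{6}/(6)! × [f^{(5)}(21) − f^{(5)}(3)] = 1/30240 × (5.87645e-06 − 0.0987654) = -3.26586e-06.

S_3 ≈ 44.6870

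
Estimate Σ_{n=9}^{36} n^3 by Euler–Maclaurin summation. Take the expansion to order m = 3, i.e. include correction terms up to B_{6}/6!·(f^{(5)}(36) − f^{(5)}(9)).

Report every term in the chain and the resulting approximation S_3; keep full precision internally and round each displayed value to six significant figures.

S_3 ≈ 442260

The integral term ∫_9^36 x^3 dx = 418264.
Boundary: ½(f(9) + f(36)) = ½(729.000 + 46656.0) = 23692.5.
Running total after boundary: 441956.
Correction k=1: B_{2}/2! · (f^{(1)}(36) − f^{(1)}(9)) = 1/12 · (3888.00 − 243.000) = 303.750.
Partial sum through k=1: 442260.
Correction k=2: B_{4}/4! · (f^{(3)}(36) − f^{(3)}(9)) = −1/720 · (6.00000 − 6.00000) = 0.00000.
Partial sum through k=2: 442260.
Correction k=3: B_{6}/6! · (f^{(5)}(36) − f^{(5)}(9)) = 1/30240 · (0.00000 − 0.00000) = 0.00000.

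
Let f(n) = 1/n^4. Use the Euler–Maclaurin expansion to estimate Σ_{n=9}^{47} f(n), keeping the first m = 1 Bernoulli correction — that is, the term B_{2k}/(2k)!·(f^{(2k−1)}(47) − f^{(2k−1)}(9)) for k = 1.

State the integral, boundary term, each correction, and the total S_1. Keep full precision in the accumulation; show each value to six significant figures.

Integral: ∫_9^47 1/x^4 dx = 0.000454037.
Boundary: ½(f(9) + f(47)) = ½(0.000152416 + 2.04931e-07) = 7.63104e-05.
Running total after boundary: 0.000530347.
k=1: B_{2}/(2)! × [f^{(1)}(47) − f^{(1)}(9)] = 1/12 × (-1.74410e-08 − (-6.77404e-05)) = 5.64358e-06.

S_1 ≈ 0.000535991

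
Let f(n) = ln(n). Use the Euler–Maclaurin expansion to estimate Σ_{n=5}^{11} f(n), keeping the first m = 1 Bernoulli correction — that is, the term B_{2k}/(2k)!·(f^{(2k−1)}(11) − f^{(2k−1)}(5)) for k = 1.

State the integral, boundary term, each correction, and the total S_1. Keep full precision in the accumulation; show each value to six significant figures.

∫_5^11 ln(x) dx evaluates to 12.3297.
Boundary: ½(f(5) + f(11)) = ½(1.60944 + 2.39790) = 2.00367.
So far: 14.3333.
Order-1 term: 1/12 · (0.0909091 − 0.200000) = -0.00909091.

S_1 ≈ 14.3242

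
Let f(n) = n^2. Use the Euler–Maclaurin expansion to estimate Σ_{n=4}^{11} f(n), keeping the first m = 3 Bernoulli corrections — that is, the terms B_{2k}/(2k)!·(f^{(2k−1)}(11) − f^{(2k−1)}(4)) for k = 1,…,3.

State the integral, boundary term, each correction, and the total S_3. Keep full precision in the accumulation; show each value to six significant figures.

∫_4^11 x^2 dx evaluates to 422.333.
Endpoint term: (f(4) + f(11))/2 = (16.0000 + 121.000)/2 = 68.5000.
Running total after boundary: 490.833.
Correction k=1: B_{2}/2! · (f^{(1)}(11) − f^{(1)}(4)) = 1/12 · (22.0000 − 8.00000) = 1.16667.
Partial sum through k=1: 492.000.
Correction k=2: B_{4}/4! · (f^{(3)}(11) − f^{(3)}(4)) = −1/720 · (0.00000 − 0.00000) = 0.00000.
Partial sum through k=2: 492.000.
Correction k=3: B_{6}/6! · (f^{(5)}(11) − f^{(5)}(4)) = 1/30240 · (0.00000 − 0.00000) = 0.00000.

S_3 ≈ 492.000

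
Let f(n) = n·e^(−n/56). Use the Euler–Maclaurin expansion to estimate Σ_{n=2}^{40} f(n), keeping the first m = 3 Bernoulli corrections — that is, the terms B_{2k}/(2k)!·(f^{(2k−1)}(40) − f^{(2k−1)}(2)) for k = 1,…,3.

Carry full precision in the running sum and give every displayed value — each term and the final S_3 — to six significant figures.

S_3 ≈ 512.961

∫_2^40 x·e^(−x/56) dx evaluates to 502.271.
½[f(2) + f(40)] = ½[1.92983 + 19.5817] = 10.7557.
Integral + boundary = 513.027.
Correction k=1: B_{2}/2! · (f^{(1)}(40) − f^{(1)}(2)) = 1/12 · (0.139869 − 0.930455) = -0.0658821.
After k=1: 512.961.
Correction k=2: B_{4}/4! · (f^{(3)}(40) − f^{(3)}(2)) = −1/720 · (0.000356809 − 0.000912081) = 7.71212e-07.
After k=2: 512.961.
Correction k=3: B_{6}/6! · (f^{(5)}(40) − f^{(5)}(2)) = 1/30240 · (2.13334e-07 − 4.87073e-07) = -9.05221e-12.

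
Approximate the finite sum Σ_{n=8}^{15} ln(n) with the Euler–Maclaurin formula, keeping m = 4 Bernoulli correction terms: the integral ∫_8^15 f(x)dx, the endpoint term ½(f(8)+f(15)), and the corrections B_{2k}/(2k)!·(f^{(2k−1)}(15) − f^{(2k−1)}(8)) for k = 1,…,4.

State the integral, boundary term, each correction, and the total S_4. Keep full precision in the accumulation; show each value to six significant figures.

Integral: ∫_8^15 ln(x) dx = 16.9852.
Boundary: ½(f(8) + f(15)) = ½(2.07944 + 2.70805) = 2.39375.
So far: 19.3790.
k=1: B_{2}/(2)! × [f^{(1)}(15) − f^{(1)}(8)] = 1/12 × (0.0666667 − 0.125000) = -0.00486111.
Running total after k=1: 19.3741.
k=2: B_{4}/(4)! × [f^{(3)}(15) − f^{(3)}(8)] = −1/720 × (0.000592593 − 0.00390625) = 4.60230e-06.
Running total after k=2: 19.3741.
k=3: B_{6}/(6)! × [f^{(5)}(15) − f^{(5)}(8)] = 1/30240 × (3.16049e-05 − 0.000732422) = -2.31752e-08.
Running total after k=3: 19.3741.
k=4: B_{8}/(8)! × [f^{(7)}(15) − f^{(7)}(8)] = −1/1209600 × (4.21399e-06 − 0.000343323) = 2.80348e-10.

S_4 ≈ 19.3741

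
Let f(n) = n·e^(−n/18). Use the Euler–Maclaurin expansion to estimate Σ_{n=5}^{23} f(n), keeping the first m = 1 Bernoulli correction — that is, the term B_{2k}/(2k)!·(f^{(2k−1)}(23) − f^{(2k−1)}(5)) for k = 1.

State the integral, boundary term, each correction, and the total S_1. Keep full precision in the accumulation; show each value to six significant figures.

Integral: ∫_5^23 x·e^(−x/18) dx = 107.943.
½[f(5) + f(23)] = ½[3.78733 + 6.40908] = 5.09821.
Integral + boundary = 113.041.
k=1: B_{2}/(2)! × [f^{(1)}(23) − f^{(1)}(5)] = 1/12 × (-0.0774044 − 0.547058) = -0.0520385.

S_1 ≈ 112.989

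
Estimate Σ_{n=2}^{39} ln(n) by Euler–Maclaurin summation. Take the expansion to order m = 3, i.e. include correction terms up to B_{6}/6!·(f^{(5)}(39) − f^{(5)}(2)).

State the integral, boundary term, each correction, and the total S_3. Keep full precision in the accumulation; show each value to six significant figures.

S_3 ≈ 106.632

The integral term ∫_2^39 ln(x) dx = 104.493.
½[f(2) + f(39)] = ½[0.693147 + 3.66356] = 2.17835.
Running total after boundary: 106.671.
Order-1 term: 1/12 · (0.0256410 − 0.500000) = -0.0395299.
Running total after k=1: 106.631.
Order-2 term: −1/720 · (3.37160e-05 − 0.250000) = 0.000347175.
Running total after k=2: 106.632.
Order-3 term: 1/30240 · (2.66004e-07 − 0.750000) = -2.48016e-05.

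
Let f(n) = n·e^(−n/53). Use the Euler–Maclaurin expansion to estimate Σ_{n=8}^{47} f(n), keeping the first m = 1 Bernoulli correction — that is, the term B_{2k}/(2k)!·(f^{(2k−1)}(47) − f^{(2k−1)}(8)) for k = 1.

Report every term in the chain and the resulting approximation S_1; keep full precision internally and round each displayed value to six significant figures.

S_1 ≈ 609.641

∫_8^47 x·e^(−x/53) dx evaluates to 596.577.
Endpoint term: (f(8) + f(47))/2 = (6.87917 + 19.3628)/2 = 13.1210.
So far: 609.698.
Order-1 term: 1/12 · (0.0466387 − 0.730101) = -0.0569552.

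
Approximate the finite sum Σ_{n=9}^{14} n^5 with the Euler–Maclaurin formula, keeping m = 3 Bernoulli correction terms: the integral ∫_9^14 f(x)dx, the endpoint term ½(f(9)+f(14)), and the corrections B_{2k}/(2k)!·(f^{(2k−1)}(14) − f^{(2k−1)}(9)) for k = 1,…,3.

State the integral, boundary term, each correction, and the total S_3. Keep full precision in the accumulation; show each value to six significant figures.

S_3 ≈ 1.47805e+06

Integral: ∫_9^14 x^5 dx = 1.16635e+06.
Endpoint term: (f(9) + f(14))/2 = (59049.0 + 537824)/2 = 298436.
Integral + boundary = 1.46479e+06.
k=1: B_{2}/(2)! × [f^{(1)}(14) − f^{(1)}(9)] = 1/12 × (192080 − 32805.0) = 13272.9.
After k=1: 1.47806e+06.
k=2: B_{4}/(4)! × [f^{(3)}(14) − f^{(3)}(9)] = −1/720 × (11760.0 − 4860.00) = -9.58333.
After k=2: 1.47805e+06.
k=3: B_{6}/(6)! × [f^{(5)}(14) − f^{(5)}(9)] = 1/30240 × (120.000 − 120.000) = 0.00000.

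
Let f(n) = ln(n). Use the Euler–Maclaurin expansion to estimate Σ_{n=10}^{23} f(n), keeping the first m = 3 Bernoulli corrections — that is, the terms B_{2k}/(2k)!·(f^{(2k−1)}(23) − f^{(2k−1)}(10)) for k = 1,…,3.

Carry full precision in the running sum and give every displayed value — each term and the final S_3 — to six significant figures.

S_3 ≈ 38.8048

Integral: ∫_10^23 ln(x) dx = 36.0905.
Endpoint term: (f(10) + f(23))/2 = (2.30259 + 3.13549)/2 = 2.71904.
Running total after boundary: 38.8096.
k=1: B_{2}/(2)! × [f^{(1)}(23) − f^{(1)}(10)] = 1/12 × (0.0434783 − 0.100000) = -0.00471014.
After k=1: 38.8048.
k=2: B_{4}/(4)! × [f^{(3)}(23) − f^{(3)}(10)] = −1/720 × (0.000164379 − 0.00200000) = 2.54947e-06.
After k=2: 38.8048.
k=3: B_{6}/(6)! × [f^{(5)}(23) − f^{(5)}(10)] = 1/30240 × (3.72883e-06 − 0.000240000) = -7.81320e-09.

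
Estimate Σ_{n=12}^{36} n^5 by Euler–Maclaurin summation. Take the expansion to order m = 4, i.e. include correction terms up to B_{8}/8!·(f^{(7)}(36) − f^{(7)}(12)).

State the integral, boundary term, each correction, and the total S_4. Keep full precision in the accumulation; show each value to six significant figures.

The integral term ∫_12^36 x^5 dx = 3.62299e+08.
Endpoint term: (f(12) + f(36))/2 = (248832 + 6.04662e+07)/2 = 3.03575e+07.
Integral + boundary = 3.92657e+08.
Order-1 term: 1/12 · (8.39808e+06 − 103680) = 691200.
Running total after k=1: 3.93348e+08.
Order-2 term: −1/720 · (77760.0 − 8640.00) = -96.0000.
Running total after k=2: 3.93348e+08.
Order-3 term: 1/30240 · (120.000 − 120.000) = 0.00000.
Running total after k=3: 3.93348e+08.
Order-4 term: −1/1209600 · (0.00000 − 0.00000) = 0.00000.

S_4 ≈ 3.93348e+08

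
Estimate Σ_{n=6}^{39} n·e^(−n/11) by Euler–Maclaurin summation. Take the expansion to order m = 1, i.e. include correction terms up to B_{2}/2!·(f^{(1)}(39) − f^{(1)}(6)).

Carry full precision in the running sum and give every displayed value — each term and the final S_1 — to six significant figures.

Integral: ∫_6^39 x·e^(−x/11) dx = 92.5106.
Boundary: ½(f(6) + f(39)) = ½(3.47747 + 1.12536) = 2.30142.
Integral + boundary = 94.8120.
Order-1 term: 1/12 · (-0.0734504 − 0.263445) = -0.0280746.

S_1 ≈ 94.7840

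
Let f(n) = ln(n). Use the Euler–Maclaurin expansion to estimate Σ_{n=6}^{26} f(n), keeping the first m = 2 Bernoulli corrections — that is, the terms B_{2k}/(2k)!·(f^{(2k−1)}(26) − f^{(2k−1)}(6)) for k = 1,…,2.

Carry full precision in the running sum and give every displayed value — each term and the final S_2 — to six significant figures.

∫_6^26 ln(x) dx evaluates to 53.9600.
½[f(6) + f(26)] = ½[1.79176 + 3.25810] = 2.52493.
Integral + boundary = 56.4849.
k=1: B_{2}/(2)! × [f^{(1)}(26) − f^{(1)}(6)] = 1/12 × (0.0384615 − 0.166667) = -0.0106838.
Running total after k=1: 56.4742.
k=2: B_{4}/(4)! × [f^{(3)}(26) − f^{(3)}(6)] = −1/720 × (0.000113792 − 0.00925926) = 1.27020e-05.

S_2 ≈ 56.4742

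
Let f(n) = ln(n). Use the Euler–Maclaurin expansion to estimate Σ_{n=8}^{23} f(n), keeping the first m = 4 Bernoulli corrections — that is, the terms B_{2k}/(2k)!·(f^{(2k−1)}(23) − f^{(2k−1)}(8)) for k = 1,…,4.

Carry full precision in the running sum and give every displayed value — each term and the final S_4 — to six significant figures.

∫_8^23 ln(x) dx evaluates to 40.4808.
Endpoint term: (f(8) + f(23))/2 = (2.07944 + 3.13549)/2 = 2.60747.
Integral + boundary = 43.0883.
Correction k=1: B_{2}/2! · (f^{(1)}(23) − f^{(1)}(8)) = 1/12 · (0.0434783 − 0.125000) = -0.00679348.
Partial sum through k=1: 43.0815.
Correction k=2: B_{4}/4! · (f^{(3)}(23) − f^{(3)}(8)) = −1/720 · (0.000164379 − 0.00390625) = 5.19704e-06.
Partial sum through k=2: 43.0815.
Correction k=3: B_{6}/6! · (f^{(5)}(23) − f^{(5)}(8)) = 1/30240 · (3.72883e-06 − 0.000732422) = -2.40970e-08.
Partial sum through k=3: 43.0815.
Correction k=4: B_{8}/8! · (f^{(7)}(23) − f^{(7)}(8)) = −1/1209600 · (2.11465e-07 − 0.000343323) = 2.83657e-10.

S_4 ≈ 43.0815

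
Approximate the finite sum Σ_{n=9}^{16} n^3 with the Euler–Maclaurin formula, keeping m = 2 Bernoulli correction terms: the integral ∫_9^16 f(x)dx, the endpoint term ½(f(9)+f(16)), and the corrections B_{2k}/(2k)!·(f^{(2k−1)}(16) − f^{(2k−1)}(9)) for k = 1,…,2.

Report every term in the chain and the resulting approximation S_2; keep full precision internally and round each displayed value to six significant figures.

S_2 ≈ 17200.0

The integral term ∫_9^16 x^3 dx = 14743.8.
Endpoint term: (f(9) + f(16))/2 = (729.000 + 4096.00)/2 = 2412.50.
So far: 17156.2.
k=1: B_{2}/(2)! × [f^{(1)}(16) − f^{(1)}(9)] = 1/12 × (768.000 − 243.000) = 43.7500.
Partial sum through k=1: 17200.0.
k=2: B_{4}/(4)! × [f^{(3)}(16) − f^{(3)}(9)] = −1/720 × (6.00000 − 6.00000) = 0.00000.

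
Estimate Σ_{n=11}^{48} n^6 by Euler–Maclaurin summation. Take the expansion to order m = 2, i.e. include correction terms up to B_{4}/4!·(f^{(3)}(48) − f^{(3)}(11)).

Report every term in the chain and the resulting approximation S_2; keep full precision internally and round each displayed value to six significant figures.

S_2 ≈ 9.01076e+10

∫_11^48 x^6 dx evaluates to 8.38641e+10.
Endpoint term: (f(11) + f(48))/2 = (1.77156e+06 + 1.22306e+10)/2 = 6.11618e+09.
Running total after boundary: 8.99803e+10.
k=1: B_{2}/(2)! × [f^{(1)}(48) − f^{(1)}(11)] = 1/12 × (1.52882e+09 − 966306) = 1.27321e+08.
After k=1: 9.01076e+10.
k=2: B_{4}/(4)! × [f^{(3)}(48) − f^{(3)}(11)] = −1/720 × (1.32710e+07 − 159720) = -18210.2.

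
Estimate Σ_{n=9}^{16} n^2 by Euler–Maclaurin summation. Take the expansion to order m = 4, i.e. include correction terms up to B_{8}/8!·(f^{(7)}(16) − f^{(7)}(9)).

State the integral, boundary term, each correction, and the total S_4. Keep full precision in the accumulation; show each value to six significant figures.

Integral: ∫_9^16 x^2 dx = 1122.33.
Boundary: ½(f(9) + f(16)) = ½(81.0000 + 256.000) = 168.500.
Integral + boundary = 1290.83.
Correction k=1: B_{2}/2! · (f^{(1)}(16) − f^{(1)}(9)) = 1/12 · (32.0000 − 18.0000) = 1.16667.
Running total after k=1: 1292.00.
Correction k=2: B_{4}/4! · (f^{(3)}(16) − f^{(3)}(9)) = −1/720 · (0.00000 − 0.00000) = 0.00000.
Running total after k=2: 1292.00.
Correction k=3: B_{6}/6! · (f^{(5)}(16) − f^{(5)}(9)) = 1/30240 · (0.00000 − 0.00000) = 0.00000.
Running total after k=3: 1292.00.
Correction k=4: B_{8}/8! · (f^{(7)}(16) − f^{(7)}(9)) = −1/1209600 · (0.00000 − 0.00000) = 0.00000.

S_4 ≈ 1292.00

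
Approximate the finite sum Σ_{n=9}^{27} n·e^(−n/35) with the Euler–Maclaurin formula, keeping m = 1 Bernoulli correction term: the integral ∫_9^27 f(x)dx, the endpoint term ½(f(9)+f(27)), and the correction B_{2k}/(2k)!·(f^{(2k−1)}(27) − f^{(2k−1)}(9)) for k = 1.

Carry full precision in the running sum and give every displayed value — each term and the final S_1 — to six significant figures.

S_1 ≈ 197.195

The integral term ∫_9^27 x·e^(−x/35) dx = 187.513.
Boundary: ½(f(9) + f(27)) = ½(6.95932 + 12.4835) = 9.72141.
Running total after boundary: 197.234.
k=1: B_{2}/(2)! × [f^{(1)}(27) − f^{(1)}(9)] = 1/12 × (0.105680 − 0.574420) = -0.0390616.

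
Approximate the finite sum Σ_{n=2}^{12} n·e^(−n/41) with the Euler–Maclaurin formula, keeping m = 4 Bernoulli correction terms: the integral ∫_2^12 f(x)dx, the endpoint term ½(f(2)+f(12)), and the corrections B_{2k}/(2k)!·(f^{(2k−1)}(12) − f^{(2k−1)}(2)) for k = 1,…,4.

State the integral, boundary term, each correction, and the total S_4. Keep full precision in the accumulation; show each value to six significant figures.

The integral term ∫_2^12 x·e^(−x/41) dx = 57.4437.
Boundary: ½(f(2) + f(12)) = ½(1.90478 + 8.95510) = 5.42994.
So far: 62.8736.
k=1: B_{2}/(2)! × [f^{(1)}(12) − f^{(1)}(2)] = 1/12 × (0.527842 − 0.905932) = -0.0315075.
Partial sum through k=1: 62.8421.
k=2: B_{4}/(4)! × [f^{(3)}(12) − f^{(3)}(2)] = −1/720 × (0.00120188 − 0.00167205) = 6.53012e-07.
Partial sum through k=2: 62.8421.
k=3: B_{6}/(6)! × [f^{(5)}(12) − f^{(5)}(2)] = 1/30240 × (1.24316e-06 − 1.66875e-06) = -1.40738e-11.
Partial sum through k=3: 62.8421.
k=4: B_{8}/(8)! × [f^{(7)}(12) − f^{(7)}(2)] = −1/1209600 × (1.05374e-09 − 1.39371e-09) = 2.81057e-16.

S_4 ≈ 62.8421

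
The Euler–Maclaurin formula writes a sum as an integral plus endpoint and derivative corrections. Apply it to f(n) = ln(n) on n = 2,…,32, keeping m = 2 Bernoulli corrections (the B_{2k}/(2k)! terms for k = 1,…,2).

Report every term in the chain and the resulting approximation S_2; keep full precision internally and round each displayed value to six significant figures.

S_2 ≈ 81.5580

Integral: ∫_2^32 ln(x) dx = 79.5173.
½[f(2) + f(32)] = ½[0.693147 + 3.46574] = 2.07944.
Running total after boundary: 81.5967.
Correction k=1: B_{2}/2! · (f^{(1)}(32) − f^{(1)}(2)) = 1/12 · (0.0312500 − 0.500000) = -0.0390625.
Running total after k=1: 81.5576.
Correction k=2: B_{4}/4! · (f^{(3)}(32) − f^{(3)}(2)) = −1/720 · (6.10352e-05 − 0.250000) = 0.000347137.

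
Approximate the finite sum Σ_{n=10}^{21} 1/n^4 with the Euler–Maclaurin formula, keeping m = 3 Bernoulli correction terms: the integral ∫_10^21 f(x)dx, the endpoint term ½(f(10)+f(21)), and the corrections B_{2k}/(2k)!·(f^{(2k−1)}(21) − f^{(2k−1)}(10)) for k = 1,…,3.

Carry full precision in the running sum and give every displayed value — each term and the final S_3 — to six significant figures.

∫_10^21 1/x^4 dx evaluates to 0.000297340.
Endpoint term: (f(10) + f(21))/2 = (0.000100000 + 5.14189e-06)/2 = 5.25709e-05.
So far: 0.000349911.
Order-1 term: 1/12 · (-9.79408e-07 − (-4.00000e-05)) = 3.25172e-06.
Partial sum through k=1: 0.000353163.
Order-2 term: −1/720 · (-6.66264e-08 − (-1.20000e-05)) = -1.65741e-08.
Partial sum through k=2: 0.000353146.
Order-3 term: 1/30240 · (-8.46049e-09 − (-6.72000e-06)) = 2.21942e-10.

S_3 ≈ 0.000353146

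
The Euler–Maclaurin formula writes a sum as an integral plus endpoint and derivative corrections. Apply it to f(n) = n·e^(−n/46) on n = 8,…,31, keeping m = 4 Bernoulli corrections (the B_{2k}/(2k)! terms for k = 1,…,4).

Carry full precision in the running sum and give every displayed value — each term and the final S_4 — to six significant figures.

S_4 ≈ 293.304

Integral: ∫_8^31 x·e^(−x/46) dx = 282.086.
Endpoint term: (f(8) + f(31))/2 = (6.72296 + 15.8010)/2 = 11.2620.
Integral + boundary = 293.348.
k=1: B_{2}/(2)! × [f^{(1)}(31) − f^{(1)}(8)] = 1/12 × (0.166210 − 0.694219) = -0.0440007.
After k=1: 293.304.
k=2: B_{4}/(4)! × [f^{(3)}(31) − f^{(3)}(8)] = −1/720 × (0.000560317 − 0.00112238) = 7.80645e-07.
After k=2: 293.304.
k=3: B_{6}/(6)! × [f^{(5)}(31) − f^{(5)}(8)] = 1/30240 × (4.92478e-07 − 9.05804e-07) = -1.36682e-11.
After k=3: 293.304.
k=4: B_{8}/(8)! × [f^{(7)}(31) − f^{(7)}(8)] = −1/1209600 × (3.40339e-10 − 6.05474e-10) = 2.19192e-16.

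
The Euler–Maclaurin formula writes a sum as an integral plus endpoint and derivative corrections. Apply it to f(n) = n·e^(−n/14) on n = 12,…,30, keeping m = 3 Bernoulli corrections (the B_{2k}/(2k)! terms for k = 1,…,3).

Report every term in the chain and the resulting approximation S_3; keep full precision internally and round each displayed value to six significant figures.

Integral: ∫_12^30 x·e^(−x/14) dx = 82.2031.
Boundary: ½(f(12) + f(30)) = ½(5.09247 + 3.51957) = 4.30602.
Integral + boundary = 86.5091.
Correction k=1: B_{2}/2! · (f^{(1)}(30) − f^{(1)}(12)) = 1/12 · (-0.134079 − 0.0606247) = -0.0162253.
After k=1: 86.4929.
Correction k=2: B_{4}/4! · (f^{(3)}(30) − f^{(3)}(12)) = −1/720 · (0.000513058 − 0.00463964) = 5.73137e-06.
After k=2: 86.4929.
Correction k=3: B_{6}/6! · (f^{(5)}(30) − f^{(5)}(12)) = 1/30240 · (8.72547e-06 − 4.57652e-05) = -1.22486e-09.

S_3 ≈ 86.4929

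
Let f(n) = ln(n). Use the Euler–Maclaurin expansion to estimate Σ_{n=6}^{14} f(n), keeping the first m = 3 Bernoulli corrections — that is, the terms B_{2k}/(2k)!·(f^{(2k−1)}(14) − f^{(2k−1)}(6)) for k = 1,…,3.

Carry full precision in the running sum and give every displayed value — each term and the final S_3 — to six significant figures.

Integral: ∫_6^14 ln(x) dx = 18.1962.
½[f(6) + f(14)] = ½[1.79176 + 2.63906] = 2.21541.
Integral + boundary = 20.4117.
Order-1 term: 1/12 · (0.0714286 − 0.166667) = -0.00793651.
After k=1: 20.4037.
Order-2 term: −1/720 · (0.000728863 − 0.00925926) = 1.18478e-05.
After k=2: 20.4037.
Order-3 term: 1/30240 · (4.46243e-05 − 0.00308642) = -1.00588e-07.

S_3 ≈ 20.4037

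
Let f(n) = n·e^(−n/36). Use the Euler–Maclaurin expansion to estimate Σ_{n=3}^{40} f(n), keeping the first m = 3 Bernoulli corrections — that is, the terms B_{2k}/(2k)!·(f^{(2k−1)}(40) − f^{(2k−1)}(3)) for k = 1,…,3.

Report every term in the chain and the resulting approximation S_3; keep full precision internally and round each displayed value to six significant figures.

S_3 ≈ 398.961

Integral: ∫_3^40 x·e^(−x/36) dx = 391.070.
Boundary: ½(f(3) + f(40)) = ½(2.76013 + 13.1677) = 7.96393.
Integral + boundary = 399.034.
Correction k=1: B_{2}/2! · (f^{(1)}(40) − f^{(1)}(3)) = 1/12 · (-0.0365770 − 0.843374) = -0.0733293.
Running total after k=1: 398.961.
Correction k=2: B_{4}/4! · (f^{(3)}(40) − f^{(3)}(3)) = −1/720 · (0.000479791 − 0.00207057) = 2.20942e-06.
Running total after k=2: 398.961.
Correction k=3: B_{6}/6! · (f^{(5)}(40) − f^{(5)}(3)) = 1/30240 · (7.62195e-07 − 2.69321e-06) = -6.38562e-11.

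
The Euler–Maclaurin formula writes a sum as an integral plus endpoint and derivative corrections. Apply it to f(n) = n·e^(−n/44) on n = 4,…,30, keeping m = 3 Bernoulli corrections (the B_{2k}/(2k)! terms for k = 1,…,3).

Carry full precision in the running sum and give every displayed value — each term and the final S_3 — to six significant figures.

The integral term ∫_4^30 x·e^(−x/44) dx = 281.920.
Boundary: ½(f(4) + f(30)) = ½(3.65240 + 15.1709) = 9.41165.
Running total after boundary: 291.332.
Order-1 term: 1/12 · (0.160903 − 0.830092) = -0.0557657.
Partial sum through k=1: 291.276.
Order-2 term: −1/720 · (0.000605525 − 0.00137205) = 1.06462e-06.
Partial sum through k=2: 291.276.
Order-3 term: 1/30240 · (5.82613e-07 − 1.19594e-06) = -2.02819e-11.

S_3 ≈ 291.276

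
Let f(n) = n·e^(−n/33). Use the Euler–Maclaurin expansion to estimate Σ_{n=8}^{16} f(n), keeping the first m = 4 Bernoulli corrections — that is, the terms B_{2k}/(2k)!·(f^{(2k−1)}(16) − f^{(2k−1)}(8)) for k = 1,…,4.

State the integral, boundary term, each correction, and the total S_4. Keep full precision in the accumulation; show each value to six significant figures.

S_4 ≈ 74.0394

∫_8^16 x·e^(−x/33) dx evaluates to 65.9973.
Boundary: ½(f(8) + f(16)) = ½(6.27779 + 9.85265) = 8.06522.
Integral + boundary = 74.0625.
Correction k=1: B_{2}/2! · (f^{(1)}(16) − f^{(1)}(8)) = 1/12 · (0.317225 − 0.594487) = -0.0231052.
After k=1: 74.0394.
Correction k=2: B_{4}/4! · (f^{(3)}(16) − f^{(3)}(8)) = −1/720 · (0.00142223 − 0.00198708) = 7.84521e-07.
After k=2: 74.0394.
Correction k=3: B_{6}/6! · (f^{(5)}(16) − f^{(5)}(8)) = 1/30240 · (2.34450e-06 − 3.14808e-06) = -2.65737e-11.
After k=3: 74.0394.
Correction k=4: B_{8}/8! · (f^{(7)}(16) − f^{(7)}(8)) = −1/1209600 · (3.10652e-09 − 4.10605e-09) = 8.26329e-16.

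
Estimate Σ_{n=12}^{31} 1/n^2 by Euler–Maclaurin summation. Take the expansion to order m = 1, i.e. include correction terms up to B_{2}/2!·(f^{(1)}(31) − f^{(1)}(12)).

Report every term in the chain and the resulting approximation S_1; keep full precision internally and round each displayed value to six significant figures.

The integral term ∫_12^31 1/x^2 dx = 0.0510753.
½[f(12) + f(31)] = ½[0.00694444 + 0.00104058] = 0.00399251.
Integral + boundary = 0.0550678.
k=1: B_{2}/(2)! × [f^{(1)}(31) − f^{(1)}(12)] = 1/12 × (-6.71344e-05 − (-0.00115741)) = 9.08561e-05.

S_1 ≈ 0.0551586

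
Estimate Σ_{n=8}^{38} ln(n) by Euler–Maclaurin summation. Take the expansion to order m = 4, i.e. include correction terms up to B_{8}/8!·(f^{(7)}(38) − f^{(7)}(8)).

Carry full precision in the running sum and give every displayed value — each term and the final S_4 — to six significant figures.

S_4 ≈ 94.4430

Integral: ∫_8^38 ln(x) dx = 91.5927.
½[f(8) + f(38)] = ½[2.07944 + 3.63759] = 2.85851.
Integral + boundary = 94.4513.
k=1: B_{2}/(2)! × [f^{(1)}(38) − f^{(1)}(8)] = 1/12 × (0.0263158 − 0.125000) = -0.00822368.
Running total after k=1: 94.4430.
k=2: B_{4}/(4)! × [f^{(3)}(38) − f^{(3)}(8)] = −1/720 × (3.64485e-05 − 0.00390625) = 5.37472e-06.
Running total after k=2: 94.4430.
k=3: B_{6}/(6)! × [f^{(5)}(38) − f^{(5)}(8)] = 1/30240 × (3.02896e-07 − 0.000732422) = -2.42103e-08.
Running total after k=3: 94.4430.
k=4: B_{8}/(8)! × [f^{(7)}(38) − f^{(7)}(8)] = −1/1209600 × (6.29285e-09 − 0.000343323) = 2.83826e-10.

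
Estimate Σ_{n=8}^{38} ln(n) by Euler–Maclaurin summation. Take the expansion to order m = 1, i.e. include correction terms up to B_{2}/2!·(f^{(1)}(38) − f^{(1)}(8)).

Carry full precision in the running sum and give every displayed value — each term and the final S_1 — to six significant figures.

S_1 ≈ 94.4430

The integral term ∫_8^38 ln(x) dx = 91.5927.
Endpoint term: (f(8) + f(38))/2 = (2.07944 + 3.63759)/2 = 2.85851.
Integral + boundary = 94.4513.
Correction k=1: B_{2}/2! · (f^{(1)}(38) − f^{(1)}(8)) = 1/12 · (0.0263158 − 0.125000) = -0.00822368.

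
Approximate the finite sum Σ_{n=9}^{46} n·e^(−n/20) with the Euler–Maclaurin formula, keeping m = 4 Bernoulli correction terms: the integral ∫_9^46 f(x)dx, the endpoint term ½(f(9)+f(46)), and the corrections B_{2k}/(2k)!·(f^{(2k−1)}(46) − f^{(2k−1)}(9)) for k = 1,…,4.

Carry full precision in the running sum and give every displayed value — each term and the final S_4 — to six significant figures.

S_4 ≈ 242.618

The integral term ∫_9^46 x·e^(−x/20) dx = 237.483.
½[f(9) + f(46)] = ½[5.73865 + 4.61191] = 5.17528.
So far: 242.658.
Correction k=1: B_{2}/2! · (f^{(1)}(46) − f^{(1)}(9)) = 1/12 · (-0.130336 − 0.350695) = -0.0400860.
After k=1: 242.618.
Correction k=2: B_{4}/4! · (f^{(3)}(46) − f^{(3)}(9)) = −1/720 · (0.000175453 − 0.00406488) = 5.40198e-06.
After k=2: 242.618.
Correction k=3: B_{6}/6! · (f^{(5)}(46) − f^{(5)}(9)) = 1/30240 · (1.69187e-06 − 1.81326e-05) = -5.43673e-10.
After k=3: 242.618.
Correction k=4: B_{8}/8! · (f^{(7)}(46) − f^{(7)}(9)) = −1/1209600 · (7.36276e-09 − 6.52573e-08) = 4.78625e-14.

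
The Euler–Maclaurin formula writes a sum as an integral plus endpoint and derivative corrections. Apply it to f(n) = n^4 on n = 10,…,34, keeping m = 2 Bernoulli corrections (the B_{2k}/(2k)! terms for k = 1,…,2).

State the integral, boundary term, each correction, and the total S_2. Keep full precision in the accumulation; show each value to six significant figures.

S_2 ≈ 9.75302e+06

Integral: ∫_10^34 x^4 dx = 9.06708e+06.
Endpoint term: (f(10) + f(34))/2 = (10000.0 + 1.33634e+06)/2 = 673168.
Integral + boundary = 9.74025e+06.
Order-1 term: 1/12 · (157216 − 4000.00) = 12768.0.
After k=1: 9.75302e+06.
Order-2 term: −1/720 · (816.000 − 240.000) = -0.800000.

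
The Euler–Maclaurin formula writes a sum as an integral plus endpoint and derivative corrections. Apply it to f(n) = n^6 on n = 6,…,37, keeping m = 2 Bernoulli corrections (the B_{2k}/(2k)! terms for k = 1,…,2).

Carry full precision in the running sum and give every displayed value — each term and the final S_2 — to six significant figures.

The integral term ∫_6^37 x^6 dx = 1.35617e+10.
Endpoint term: (f(6) + f(37))/2 = (46656.0 + 2.56573e+09)/2 = 1.28289e+09.
Integral + boundary = 1.48445e+10.
k=1: B_{2}/(2)! × [f^{(1)}(37) − f^{(1)}(6)] = 1/12 × (4.16064e+08 − 46656.0) = 3.46681e+07.
Running total after k=1: 1.48792e+10.
k=2: B_{4}/(4)! × [f^{(3)}(37) − f^{(3)}(6)] = −1/720 × (6.07836e+06 − 25920.0) = -8406.17.

S_2 ≈ 1.48792e+10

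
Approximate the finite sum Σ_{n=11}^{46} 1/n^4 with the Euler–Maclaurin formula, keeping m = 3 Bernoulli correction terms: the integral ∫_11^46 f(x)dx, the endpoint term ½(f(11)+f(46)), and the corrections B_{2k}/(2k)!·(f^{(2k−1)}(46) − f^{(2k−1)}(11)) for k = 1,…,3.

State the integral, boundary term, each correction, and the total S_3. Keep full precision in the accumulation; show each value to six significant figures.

S_3 ≈ 0.000283336

Integral: ∫_11^46 1/x^4 dx = 0.000247014.
½[f(11) + f(46)] = ½[6.83013e-05 + 2.23341e-07] = 3.42623e-05.
Integral + boundary = 0.000281276.
Correction k=1: B_{2}/2! · (f^{(1)}(46) − f^{(1)}(11)) = 1/12 · (-1.94210e-08 − (-2.48369e-05)) = 2.06812e-06.
Partial sum through k=1: 0.000283344.
Correction k=2: B_{4}/4! · (f^{(3)}(46) − f^{(3)}(11)) = −1/720 · (-2.75345e-10 − (-6.15790e-06)) = -8.55225e-09.
Partial sum through k=2: 0.000283336.
Correction k=3: B_{6}/6! · (f^{(5)}(46) − f^{(5)}(11)) = 1/30240 · (-7.28700e-12 − (-2.84994e-06)) = 9.42437e-11.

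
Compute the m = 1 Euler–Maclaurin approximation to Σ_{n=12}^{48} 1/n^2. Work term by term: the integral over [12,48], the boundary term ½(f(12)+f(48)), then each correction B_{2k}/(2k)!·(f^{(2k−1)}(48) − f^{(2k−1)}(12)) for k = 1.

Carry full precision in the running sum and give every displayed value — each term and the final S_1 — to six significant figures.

The integral term ∫_12^48 1/x^2 dx = 0.0625000.
Boundary: ½(f(12) + f(48)) = ½(0.00694444 + 0.000434028) = 0.00368924.
Integral + boundary = 0.0661892.
k=1: B_{2}/(2)! × [f^{(1)}(48) − f^{(1)}(12)] = 1/12 × (-1.80845e-05 − (-0.00115741)) = 9.49436e-05.

S_1 ≈ 0.0662842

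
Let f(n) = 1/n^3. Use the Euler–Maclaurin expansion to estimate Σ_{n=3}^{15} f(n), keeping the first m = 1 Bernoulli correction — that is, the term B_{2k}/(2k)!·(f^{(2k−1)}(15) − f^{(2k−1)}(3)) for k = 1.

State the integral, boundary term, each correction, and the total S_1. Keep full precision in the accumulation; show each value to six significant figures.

S_1 ≈ 0.0750815

The integral term ∫_3^15 1/x^3 dx = 0.0533333.
Endpoint term: (f(3) + f(15))/2 = (0.0370370 + 0.000296296)/2 = 0.0186667.
So far: 0.0720000.
k=1: B_{2}/(2)! × [f^{(1)}(15) − f^{(1)}(3)] = 1/12 × (-5.92593e-05 − (-0.0370370)) = 0.00308148.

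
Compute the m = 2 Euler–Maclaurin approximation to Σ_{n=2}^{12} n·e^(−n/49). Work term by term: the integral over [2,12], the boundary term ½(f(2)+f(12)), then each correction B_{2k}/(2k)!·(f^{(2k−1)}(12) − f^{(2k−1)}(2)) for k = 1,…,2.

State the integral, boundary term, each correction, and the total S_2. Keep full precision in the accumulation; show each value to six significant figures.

The integral term ∫_2^12 x·e^(−x/49) dx = 59.3110.
½[f(2) + f(12)] = ½[1.92001 + 9.39341] = 5.65671.
So far: 64.9677.
Order-1 term: 1/12 · (0.591082 − 0.920822) = -0.0274783.
After k=1: 64.9402.
Order-2 term: −1/720 · (0.000898230 − 0.00118319) = 3.95773e-07.

S_2 ≈ 64.9402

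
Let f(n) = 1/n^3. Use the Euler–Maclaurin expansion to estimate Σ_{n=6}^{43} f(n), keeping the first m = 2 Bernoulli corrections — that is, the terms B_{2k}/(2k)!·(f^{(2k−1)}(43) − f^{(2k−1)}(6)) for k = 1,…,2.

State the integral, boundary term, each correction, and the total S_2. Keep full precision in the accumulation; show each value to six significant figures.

S_2 ≈ 0.0161306

The integral term ∫_6^43 1/x^3 dx = 0.0136185.
Endpoint term: (f(6) + f(43))/2 = (0.00462963 + 1.25775e-05)/2 = 0.00232110.
Running total after boundary: 0.0159396.
Order-1 term: 1/12 · (-8.77501e-07 − (-0.00231481)) = 0.000192828.
Partial sum through k=1: 0.0161324.
Order-2 term: −1/720 · (-9.49162e-09 − (-0.00128601)) = -1.78611e-06.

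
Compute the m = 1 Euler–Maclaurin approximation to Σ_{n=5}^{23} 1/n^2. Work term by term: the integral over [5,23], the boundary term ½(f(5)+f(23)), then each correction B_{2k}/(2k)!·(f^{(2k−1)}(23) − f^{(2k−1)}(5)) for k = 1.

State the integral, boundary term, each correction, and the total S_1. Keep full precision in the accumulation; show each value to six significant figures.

S_1 ≈ 0.178787

The integral term ∫_5^23 1/x^2 dx = 0.156522.
½[f(5) + f(23)] = ½[0.0400000 + 0.00189036] = 0.0209452.
So far: 0.177467.
k=1: B_{2}/(2)! × [f^{(1)}(23) − f^{(1)}(5)] = 1/12 × (-0.000164379 − (-0.0160000)) = 0.00131964.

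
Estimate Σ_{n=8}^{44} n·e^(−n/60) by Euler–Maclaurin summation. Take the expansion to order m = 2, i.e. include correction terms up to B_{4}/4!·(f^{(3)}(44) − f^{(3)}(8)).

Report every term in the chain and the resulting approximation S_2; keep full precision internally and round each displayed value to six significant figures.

S_2 ≈ 587.617

∫_8^44 x·e^(−x/60) dx evaluates to 573.602.
Boundary: ½(f(8) + f(44)) = ½(7.00139 + 21.1334) = 14.0674.
Running total after boundary: 587.669.
Correction k=1: B_{2}/2! · (f^{(1)}(44) − f^{(1)}(8)) = 1/12 · (0.128081 − 0.758484) = -0.0525335.
Partial sum through k=1: 587.617.
Correction k=2: B_{4}/4! · (f^{(3)}(44) − f^{(3)}(8)) = −1/720 · (0.000302414 − 0.000696897) = 5.47893e-07.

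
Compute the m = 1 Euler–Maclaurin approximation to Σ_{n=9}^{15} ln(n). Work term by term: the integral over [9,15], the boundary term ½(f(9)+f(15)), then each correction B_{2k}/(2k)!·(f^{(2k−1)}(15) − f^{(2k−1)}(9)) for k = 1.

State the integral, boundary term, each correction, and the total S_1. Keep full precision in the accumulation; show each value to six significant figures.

The integral term ∫_9^15 ln(x) dx = 14.8457.
Boundary: ½(f(9) + f(15)) = ½(2.19722 + 2.70805) = 2.45264.
Running total after boundary: 17.2984.
Order-1 term: 1/12 · (0.0666667 − 0.111111) = -0.00370370.

S_1 ≈ 17.2947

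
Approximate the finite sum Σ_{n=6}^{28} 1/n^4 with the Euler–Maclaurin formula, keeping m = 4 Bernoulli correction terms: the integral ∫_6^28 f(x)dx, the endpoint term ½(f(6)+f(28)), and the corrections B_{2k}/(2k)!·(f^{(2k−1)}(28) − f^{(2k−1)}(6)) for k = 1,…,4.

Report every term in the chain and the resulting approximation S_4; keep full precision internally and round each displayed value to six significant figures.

S_4 ≈ 0.00195691

Integral: ∫_6^28 1/x^4 dx = 0.00152803.
½[f(6) + f(28)] = ½[0.000771605 + 1.62693e-06] = 0.000386616.
Integral + boundary = 0.00191464.
Correction k=1: B_{2}/2! · (f^{(1)}(28) − f^{(1)}(6)) = 1/12 · (-2.32418e-07 − (-0.000514403)) = 4.28476e-05.
Partial sum through k=1: 0.00195749.
Correction k=2: B_{4}/4! · (f^{(3)}(28) − f^{(3)}(6)) = −1/720 · (-8.89355e-09 − (-0.000428669)) = -5.95362e-07.
Partial sum through k=2: 0.00195689.
Correction k=3: B_{6}/6! · (f^{(5)}(28) − f^{(5)}(6)) = 1/30240 · (-6.35253e-10 − (-0.000666819)) = 2.20509e-08.
Partial sum through k=3: 0.00195692.
Correction k=4: B_{8}/8! · (f^{(7)}(28) − f^{(7)}(6)) = −1/1209600 · (-7.29245e-11 − (-0.00166705)) = -1.37818e-09.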